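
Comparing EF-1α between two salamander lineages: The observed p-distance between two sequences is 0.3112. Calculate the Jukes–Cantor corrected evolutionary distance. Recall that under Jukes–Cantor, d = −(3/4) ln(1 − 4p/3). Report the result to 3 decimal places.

d = −(3/4) ln(1 − 4p/3) = −0.75 ln(1 − 0.414933) = −0.75 ln(0.585067)
  = −0.75 × (-0.536029) = 0.402022 substitutions/site.

0.402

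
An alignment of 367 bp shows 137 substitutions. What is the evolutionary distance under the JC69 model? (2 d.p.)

0.52

p = 137/367 ≈ 0.373297.
d = −(3/4) ln(1 − 4p/3) = −0.75 ln(1 − 0.497729) = −0.75 ln(0.502271)
  = −0.75 × (-0.688615) = 0.516461 substitutions/site.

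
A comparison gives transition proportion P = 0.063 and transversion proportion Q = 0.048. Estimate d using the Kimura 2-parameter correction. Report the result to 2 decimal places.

0.12

Under the Kimura two-parameter model, d = −½ ln(1 − 2P − Q) − ¼ ln(1 − 2Q).
1 − 2P − Q = 0.826, giving −½ ln(0.826) = 0.095580.
1 − 2Q = 0.904, giving −¼ ln(0.904) = 0.025231.
d = 0.095580 + 0.025231 = 0.120811.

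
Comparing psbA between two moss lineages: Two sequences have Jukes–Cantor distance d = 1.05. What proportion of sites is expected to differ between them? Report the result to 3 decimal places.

p = (3/4)(1 − e^(−4d/3)) = 0.75 × (1 − e^(-1.4)) = 0.75 × (1 − 0.246597) = 0.565052.

0.565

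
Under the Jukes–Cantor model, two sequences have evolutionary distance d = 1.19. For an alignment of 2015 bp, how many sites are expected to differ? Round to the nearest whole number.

1202

Invert JC69: p = (3/4)(1 − e^(−4d/3)) = 0.75 × (1 − e^(-1.586667)) = 0.75 × (1 − 0.204606) = 0.596546.
Expected differing sites = pL ≈ 0.596546 × 2015 = 1202.04019 ≈ 1202.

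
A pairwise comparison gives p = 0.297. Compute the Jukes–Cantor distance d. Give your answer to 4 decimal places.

d = −(3/4) ln(1 − 4p/3) = −0.75 ln(1 − 0.396) = −0.75 ln(0.604)
  = −0.75 × (-0.504181) = 0.378136 substitutions/site.

0.3781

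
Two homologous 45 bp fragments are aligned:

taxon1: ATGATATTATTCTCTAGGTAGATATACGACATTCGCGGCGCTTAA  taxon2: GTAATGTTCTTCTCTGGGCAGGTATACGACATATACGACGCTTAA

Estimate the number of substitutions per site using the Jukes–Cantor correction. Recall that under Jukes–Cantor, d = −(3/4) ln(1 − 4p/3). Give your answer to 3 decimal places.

The sequences differ at 11 of 45 sites, so p = 11/45 ≈ 0.244444.
d = −(3/4) ln(1 − 4p/3) = −0.75 ln(1 − 0.325925) = −0.75 ln(0.674075)
  = −0.75 × (-0.394414) = 0.295811 substitutions/site.

0.296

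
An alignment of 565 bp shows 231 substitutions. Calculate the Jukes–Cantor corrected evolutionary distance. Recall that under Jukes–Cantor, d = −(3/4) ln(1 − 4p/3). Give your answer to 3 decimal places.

0.591

p = 231/565 ≈ 0.40885.
d = −(3/4) ln(1 − 4p/3) = −0.75 ln(1 − 0.545133) = −0.75 ln(0.454867)
  = −0.75 × (-0.787750) = 0.590813 substitutions/site.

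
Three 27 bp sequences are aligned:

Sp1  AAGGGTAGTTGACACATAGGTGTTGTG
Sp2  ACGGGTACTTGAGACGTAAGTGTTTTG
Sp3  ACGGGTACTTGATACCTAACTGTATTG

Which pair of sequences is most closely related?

Sp2 and Sp3

Sp1–Sp2: 6/27 differ, p = 0.222, d = 0.264.
Sp1–Sp3: 8/27 differ, p = 0.296, d = 0.377.
Sp2–Sp3: 4/27 differ, p = 0.148, d = 0.165.
The smallest distance is between Sp2 and Sp3.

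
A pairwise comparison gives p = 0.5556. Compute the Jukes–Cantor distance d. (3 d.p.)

1.013

d = −(3/4) ln(1 − 4p/3) = −0.75 ln(1 − 0.7408) = −0.75 ln(0.2592)
  = −0.75 × (-1.350155) = 1.012616 substitutions/site.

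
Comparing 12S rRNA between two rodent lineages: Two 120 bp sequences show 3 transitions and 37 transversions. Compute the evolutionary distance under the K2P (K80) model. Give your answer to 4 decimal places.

0.4616

P = 3/120 = 0.025 and Q = 37/120 ≈ 0.308333.
Under the Kimura two-parameter model, d = −½ ln(1 − 2P − Q) − ¼ ln(1 − 2Q).
1 − 2P − Q = 0.641667, giving −½ ln(0.641667) = 0.221843.
1 − 2Q = 0.383334, giving −¼ ln(0.383334) = 0.239712.
d = 0.221843 + 0.239712 = 0.461555.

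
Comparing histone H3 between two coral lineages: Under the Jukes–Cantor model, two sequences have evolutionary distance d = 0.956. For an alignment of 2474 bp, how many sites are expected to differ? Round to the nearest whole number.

Invert JC69: p = (3/4)(1 − e^(−4d/3)) = 0.75 × (1 − e^(-1.274667)) = 0.75 × (1 − 0.279524) = 0.540357.
Expected differing sites = pL ≈ 0.540357 × 2474 = 1336.843218 ≈ 1337.

1337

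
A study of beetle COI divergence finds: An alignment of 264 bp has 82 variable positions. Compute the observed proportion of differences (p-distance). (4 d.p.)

0.3106

p = 82/264 = 0.310606… ≈ 0.3106 (to 4 d.p.).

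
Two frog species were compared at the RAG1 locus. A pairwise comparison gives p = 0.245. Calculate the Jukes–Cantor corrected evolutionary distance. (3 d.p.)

0.297

d = −(3/4) ln(1 − 4p/3) = −0.75 ln(1 − 0.326667) = −0.75 ln(0.673333)
  = −0.75 × (-0.395515) = 0.296636 substitutions/site.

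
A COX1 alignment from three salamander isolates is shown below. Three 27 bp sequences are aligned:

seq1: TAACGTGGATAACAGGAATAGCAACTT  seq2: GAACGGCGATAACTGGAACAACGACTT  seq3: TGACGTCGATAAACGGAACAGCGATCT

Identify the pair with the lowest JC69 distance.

seq1–seq2: 7/27 differ, p = 0.259, d = 0.318.
seq1–seq3: 8/27 differ, p = 0.296, d = 0.377.
seq2–seq3: 8/27 differ, p = 0.296, d = 0.377.
The smallest distance is between seq1 and seq2.

seq1 and seq2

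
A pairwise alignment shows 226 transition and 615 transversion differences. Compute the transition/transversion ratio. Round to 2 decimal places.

R = 226/615 = 0.367479… ≈ 0.37 (to 2 d.p.).

0.37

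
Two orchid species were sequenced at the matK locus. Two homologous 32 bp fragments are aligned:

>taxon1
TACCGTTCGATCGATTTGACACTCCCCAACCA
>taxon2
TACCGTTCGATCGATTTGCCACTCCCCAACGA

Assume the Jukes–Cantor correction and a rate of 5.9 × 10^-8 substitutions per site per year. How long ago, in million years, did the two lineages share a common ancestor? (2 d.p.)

The sequences differ at 2 of 32 sites (19, 31), so p = 2/32 = 0.0625.
d = −(3/4) ln(1 − 4p/3) = −0.75 ln(1 − 0.083333) = −0.75 ln(0.916667)
  = −0.75 × (-0.087011) = 0.065258 substitutions/site.
Under a molecular clock d = 2μt, so t = d/(2μ) = 0.065258 / (2 × 5.9 × 10^-8) = 0.55 million years.

0.55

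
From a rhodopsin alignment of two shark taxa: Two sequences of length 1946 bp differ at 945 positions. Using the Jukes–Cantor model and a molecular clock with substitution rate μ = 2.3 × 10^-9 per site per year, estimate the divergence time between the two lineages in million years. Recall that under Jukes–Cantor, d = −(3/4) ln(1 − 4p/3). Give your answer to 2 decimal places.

170.00

p = 945/1946 ≈ 0.485612.
d = −(3/4) ln(1 − 4p/3) = −0.75 ln(1 − 0.647483) = −0.75 ln(0.352517)
  = −0.75 × (-1.042656) = 0.781992 substitutions/site.
Under a molecular clock d = 2μt, so t = d/(2μ) = 0.781992 / (2 × 2.3 × 10^-9) = 170.00 million years.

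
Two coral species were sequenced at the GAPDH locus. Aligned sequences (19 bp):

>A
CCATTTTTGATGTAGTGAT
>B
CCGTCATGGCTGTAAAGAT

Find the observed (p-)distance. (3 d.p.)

0.368

The sequences differ at 7 of 19 positions (sites 3, 5, 6, 8, 10, 15, 16).
p = 7/19 = 0.368421… ≈ 0.368 (to 3 d.p.).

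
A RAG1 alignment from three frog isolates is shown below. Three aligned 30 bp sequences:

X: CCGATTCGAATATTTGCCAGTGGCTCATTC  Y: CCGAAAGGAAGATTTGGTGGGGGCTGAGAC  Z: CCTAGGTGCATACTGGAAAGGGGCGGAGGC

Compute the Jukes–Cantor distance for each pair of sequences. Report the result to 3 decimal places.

d(X,Y) = 0.503, d(X,Z) = 0.730, d(Y,Z) = 0.647

X–Y: 11/30 sites differ → p ≈ 0.366667, d = −0.75 ln(1 − 0.488889) = 0.503376 ≈ 0.503.
X–Z: 14/30 sites differ → p ≈ 0.466667, d = −0.75 ln(1 − 0.622223) = 0.730088 ≈ 0.730.
Y–Z: 13/30 sites differ → p ≈ 0.433333, d = −0.75 ln(1 − 0.577777) = 0.646666 ≈ 0.647.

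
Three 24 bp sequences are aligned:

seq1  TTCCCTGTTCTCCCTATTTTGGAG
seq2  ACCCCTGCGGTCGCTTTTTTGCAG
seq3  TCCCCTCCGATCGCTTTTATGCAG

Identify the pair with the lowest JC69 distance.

seq1–seq2: 8/24 differ, p = 0.333, d = 0.441.
seq1–seq3: 9/24 differ, p = 0.375, d = 0.520.
seq2–seq3: 4/24 differ, p = 0.167, d = 0.188.
The smallest distance is between seq2 and seq3.

seq2 and seq3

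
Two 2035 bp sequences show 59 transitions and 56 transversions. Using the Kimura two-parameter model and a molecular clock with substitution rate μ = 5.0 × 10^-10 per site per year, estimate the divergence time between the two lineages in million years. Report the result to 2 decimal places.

58.84

P = 59/2035 ≈ 0.028993 and Q = 56/2035 ≈ 0.027518.
Under the Kimura two-parameter model, d = −½ ln(1 − 2P − Q) − ¼ ln(1 − 2Q).
1 − 2P − Q = 0.914496, giving −½ ln(0.914496) = 0.044691.
1 − 2Q = 0.944964, giving −¼ ln(0.944964) = 0.014152.
d = 0.044691 + 0.014152 = 0.058843.
Under a molecular clock d = 2μt, so t = d/(2μ) = 0.058843 / (2 × 5.0 × 10^-10) = 58.84 million years.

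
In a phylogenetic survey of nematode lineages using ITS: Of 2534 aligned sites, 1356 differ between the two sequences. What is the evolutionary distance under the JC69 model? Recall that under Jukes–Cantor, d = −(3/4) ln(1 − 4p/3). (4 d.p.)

0.9375

p = 1356/2534 ≈ 0.535122.
d = −(3/4) ln(1 − 4p/3) = −0.75 ln(1 − 0.713496) = −0.75 ln(0.286504)
  = −0.75 × (-1.250003) = 0.937502 substitutions/site.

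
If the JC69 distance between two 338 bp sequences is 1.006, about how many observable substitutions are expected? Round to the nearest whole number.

Invert JC69: p = (3/4)(1 − e^(−4d/3)) = 0.75 × (1 − e^(-1.341333)) = 0.75 × (1 − 0.261497) = 0.553877.
Expected differing sites = pL ≈ 0.553877 × 338 = 187.210426 ≈ 187.

187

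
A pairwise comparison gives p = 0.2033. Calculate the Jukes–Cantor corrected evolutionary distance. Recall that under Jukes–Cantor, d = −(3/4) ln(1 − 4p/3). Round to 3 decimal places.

d = −(3/4) ln(1 − 4p/3) = −0.75 ln(1 − 0.271067) = −0.75 ln(0.728933)
  = −0.75 × (-0.316173) = 0.237130 substitutions/site.

0.237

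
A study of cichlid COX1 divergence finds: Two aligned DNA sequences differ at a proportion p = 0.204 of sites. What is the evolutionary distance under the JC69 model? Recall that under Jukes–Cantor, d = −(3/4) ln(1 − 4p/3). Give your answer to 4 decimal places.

0.2381

d = −(3/4) ln(1 − 4p/3) = −0.75 ln(1 − 0.272) = −0.75 ln(0.728)
  = −0.75 × (-0.317454) = 0.238091 substitutions/site.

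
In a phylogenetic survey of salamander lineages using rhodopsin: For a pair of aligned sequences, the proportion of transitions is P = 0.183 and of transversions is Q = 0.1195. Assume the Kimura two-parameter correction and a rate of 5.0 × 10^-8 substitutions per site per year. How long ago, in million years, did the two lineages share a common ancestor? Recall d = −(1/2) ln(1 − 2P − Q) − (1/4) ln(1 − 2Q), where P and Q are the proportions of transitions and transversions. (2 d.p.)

4.01

Under the Kimura two-parameter model, d = −½ ln(1 − 2P − Q) − ¼ ln(1 − 2Q).
1 − 2P − Q = 0.5145, giving −½ ln(0.5145) = 0.332280.
1 − 2Q = 0.761, giving −¼ ln(0.761) = 0.068280.
d = 0.332280 + 0.068280 = 0.400560.
Under a molecular clock d = 2μt, so t = d/(2μ) = 0.400560 / (2 × 5.0 × 10^-8) = 4.01 million years.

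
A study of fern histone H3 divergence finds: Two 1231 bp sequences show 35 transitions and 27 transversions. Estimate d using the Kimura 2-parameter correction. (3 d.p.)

0.052

P = 35/1231 ≈ 0.028432 and Q = 27/1231 ≈ 0.021933.
Under the Kimura two-parameter model, d = −½ ln(1 − 2P − Q) − ¼ ln(1 − 2Q).
1 − 2P − Q = 0.921203, giving −½ ln(0.921203) = 0.041037.
1 − 2Q = 0.956134, giving −¼ ln(0.956134) = 0.011214.
d = 0.041037 + 0.011214 = 0.052251.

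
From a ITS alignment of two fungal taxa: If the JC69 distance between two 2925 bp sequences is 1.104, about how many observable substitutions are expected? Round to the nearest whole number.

1690

Invert JC69: p = (3/4)(1 − e^(−4d/3)) = 0.75 × (1 − e^(-1.472)) = 0.75 × (1 − 0.229466) = 0.577901.
Expected differing sites = pL ≈ 0.577901 × 2925 = 1690.360425 ≈ 1690.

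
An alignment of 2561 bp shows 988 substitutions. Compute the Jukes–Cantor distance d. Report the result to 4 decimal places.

0.5418

p = 988/2561 ≈ 0.385787.
d = −(3/4) ln(1 − 4p/3) = −0.75 ln(1 − 0.514383) = −0.75 ln(0.485617)
  = −0.75 × (-0.722335) = 0.541751 substitutions/site.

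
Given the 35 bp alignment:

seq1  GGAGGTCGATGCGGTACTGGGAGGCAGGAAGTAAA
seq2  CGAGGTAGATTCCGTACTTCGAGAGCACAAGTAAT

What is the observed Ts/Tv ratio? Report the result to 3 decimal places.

Transitions are A↔G and C↔T; transversions are all other mismatches.
Transitions: 2. Transversions: 10.
R = 2/10 = 0.200.

0.200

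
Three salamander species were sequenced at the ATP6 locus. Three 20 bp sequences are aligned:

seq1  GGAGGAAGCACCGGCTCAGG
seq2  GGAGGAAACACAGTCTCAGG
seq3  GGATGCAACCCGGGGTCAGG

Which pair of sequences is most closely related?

seq1 and seq2

seq1–seq2: 3/20 differ, p = 0.150, d = 0.167.
seq1–seq3: 6/20 differ, p = 0.300, d = 0.383.
seq2–seq3: 6/20 differ, p = 0.300, d = 0.383.
The smallest distance is between seq1 and seq2.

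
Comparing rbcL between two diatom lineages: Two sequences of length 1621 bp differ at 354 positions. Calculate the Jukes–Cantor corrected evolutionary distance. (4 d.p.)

0.2581

p = 354/1621 ≈ 0.218384.
d = −(3/4) ln(1 − 4p/3) = −0.75 ln(1 − 0.291179) = −0.75 ln(0.708821)
  = −0.75 × (-0.344152) = 0.258114 substitutions/site.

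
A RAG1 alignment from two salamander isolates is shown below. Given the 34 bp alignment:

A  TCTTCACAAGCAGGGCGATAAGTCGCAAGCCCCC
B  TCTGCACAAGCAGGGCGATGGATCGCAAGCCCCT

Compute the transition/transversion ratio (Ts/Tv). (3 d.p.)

4.000

Transitions are A↔G and C↔T; transversions are all other mismatches.
Transitions: 4. Transversions: 1.
R = 4/1 = 4.000.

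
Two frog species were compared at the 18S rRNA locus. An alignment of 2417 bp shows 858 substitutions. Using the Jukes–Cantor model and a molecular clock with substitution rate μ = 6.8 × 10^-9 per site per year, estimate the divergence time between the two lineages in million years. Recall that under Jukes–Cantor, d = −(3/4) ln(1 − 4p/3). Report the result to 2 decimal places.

35.36

p = 858/2417 ≈ 0.354986.
d = −(3/4) ln(1 − 4p/3) = −0.75 ln(1 − 0.473315) = −0.75 ln(0.526685)
  = −0.75 × (-0.641153) = 0.480865 substitutions/site.
Under a molecular clock d = 2μt, so t = d/(2μ) = 0.480865 / (2 × 6.8 × 10^-9) = 35.36 million years.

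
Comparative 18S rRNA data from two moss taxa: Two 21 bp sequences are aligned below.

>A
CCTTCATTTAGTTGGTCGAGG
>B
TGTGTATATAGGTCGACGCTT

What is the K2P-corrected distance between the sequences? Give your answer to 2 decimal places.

Of 21 sites, 2 differences are transitions and 9 are transversions, so P = 2/21 ≈ 0.095238 and Q = 9/21 ≈ 0.428571.
Under the Kimura two-parameter model, d = −½ ln(1 − 2P − Q) − ¼ ln(1 − 2Q).
1 − 2P − Q = 0.380953, giving −½ ln(0.380953) = 0.482540.
1 − 2Q = 0.142858, giving −¼ ln(0.142858) = 0.486476.
d = 0.482540 + 0.486476 = 0.969016.

0.97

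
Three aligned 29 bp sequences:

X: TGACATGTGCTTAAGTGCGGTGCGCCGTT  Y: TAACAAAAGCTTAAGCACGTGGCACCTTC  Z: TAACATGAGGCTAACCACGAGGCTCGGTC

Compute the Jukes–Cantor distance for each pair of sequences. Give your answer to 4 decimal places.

d(X,Y) = 0.5285, d(X,Z) = 0.6018, d(Y,Z) = 0.4006

X–Y: 11/29 sites differ → p ≈ 0.37931, d = −0.75 ln(1 − 0.505747) = 0.528531 ≈ 0.5285.
X–Z: 12/29 sites differ → p ≈ 0.413793, d = −0.75 ln(1 − 0.551724) = 0.601760 ≈ 0.6018.
Y–Z: 9/29 sites differ → p ≈ 0.310345, d = −0.75 ln(1 − 0.413793) = 0.400562 ≈ 0.4006.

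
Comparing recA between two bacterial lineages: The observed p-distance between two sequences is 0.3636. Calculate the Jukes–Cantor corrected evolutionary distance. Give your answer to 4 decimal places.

d = −(3/4) ln(1 − 4p/3) = −0.75 ln(1 − 0.4848) = −0.75 ln(0.5152)
  = −0.75 × (-0.663200) = 0.497400 substitutions/site.

0.4974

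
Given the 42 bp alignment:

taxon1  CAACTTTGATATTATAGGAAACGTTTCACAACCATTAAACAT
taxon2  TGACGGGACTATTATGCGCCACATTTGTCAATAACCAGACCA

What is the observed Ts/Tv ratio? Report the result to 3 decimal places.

Transitions are A↔G and C↔T; transversions are all other mismatches.
Transitions: 9. Transversions: 12.
R = 9/12 = 0.750.

0.750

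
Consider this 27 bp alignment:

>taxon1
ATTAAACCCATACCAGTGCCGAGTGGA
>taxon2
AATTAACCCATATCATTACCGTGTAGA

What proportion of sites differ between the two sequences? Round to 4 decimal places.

The sequences differ at 7 of 27 positions (sites 2, 4, 13, 16, 18, 22, 25).
p = 7/27 = 0.259259… ≈ 0.2593 (to 4 d.p.).

0.2593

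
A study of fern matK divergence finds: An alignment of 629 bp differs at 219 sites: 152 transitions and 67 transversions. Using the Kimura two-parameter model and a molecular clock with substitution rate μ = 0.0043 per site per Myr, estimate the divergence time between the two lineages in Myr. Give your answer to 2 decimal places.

58.78

P = 152/629 ≈ 0.241653 and Q = 67/629 ≈ 0.106518.
Under the Kimura two-parameter model, d = −½ ln(1 − 2P − Q) − ¼ ln(1 − 2Q).
1 − 2P − Q = 0.410176, giving −½ ln(0.410176) = 0.445584.
1 − 2Q = 0.786964, giving −¼ ln(0.786964) = 0.059893.
d = 0.445584 + 0.059893 = 0.505477.
Under a molecular clock d = 2μt, so t = d/(2μ) = 0.505477 / (2 × 0.0043) = 58.78 Myr.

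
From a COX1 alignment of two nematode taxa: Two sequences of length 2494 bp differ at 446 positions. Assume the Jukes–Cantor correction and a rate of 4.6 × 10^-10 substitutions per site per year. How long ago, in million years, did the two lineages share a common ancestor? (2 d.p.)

222.05

p = 446/2494 ≈ 0.178829.
d = −(3/4) ln(1 − 4p/3) = −0.75 ln(1 − 0.238439) = −0.75 ln(0.761561)
  = −0.75 × (-0.272385) = 0.204289 substitutions/site.
Under a molecular clock d = 2μt, so t = d/(2μ) = 0.204289 / (2 × 4.6 × 10^-10) = 222.05 million years.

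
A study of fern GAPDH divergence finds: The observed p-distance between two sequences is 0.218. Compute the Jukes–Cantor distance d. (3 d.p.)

0.258

d = −(3/4) ln(1 − 4p/3) = −0.75 ln(1 − 0.290667) = −0.75 ln(0.709333)
  = −0.75 × (-0.343430) = 0.257573 substitutions/site.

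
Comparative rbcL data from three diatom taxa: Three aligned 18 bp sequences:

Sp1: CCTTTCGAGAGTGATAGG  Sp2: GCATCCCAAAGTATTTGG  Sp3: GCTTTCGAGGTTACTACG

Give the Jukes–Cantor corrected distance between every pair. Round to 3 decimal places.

d(Sp1,Sp2) = 0.673, d(Sp1,Sp3) = 0.441, d(Sp2,Sp3) = 0.824

Sp1–Sp2: 8/18 sites differ → p ≈ 0.444444, d = −0.75 ln(1 − 0.592592) = 0.673455 ≈ 0.673.
Sp1–Sp3: 6/18 sites differ → p ≈ 0.333333, d = −0.75 ln(1 − 0.444444) = 0.440839 ≈ 0.441.
Sp2–Sp3: 9/18 sites differ → p = 0.5, d = −0.75 ln(1 − 0.666667) = 0.823960 ≈ 0.824.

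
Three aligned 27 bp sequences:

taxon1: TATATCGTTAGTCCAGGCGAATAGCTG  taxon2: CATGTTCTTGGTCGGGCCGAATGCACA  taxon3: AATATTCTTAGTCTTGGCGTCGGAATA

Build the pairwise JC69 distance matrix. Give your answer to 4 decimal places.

taxon1–taxon2: 13/27 sites differ → p ≈ 0.481481, d = −0.75 ln(1 − 0.641975) = 0.770364 ≈ 0.7704.
taxon1–taxon3: 12/27 sites differ → p ≈ 0.444444, d = −0.75 ln(1 − 0.592592) = 0.673455 ≈ 0.6735.
taxon2–taxon3: 11/27 sites differ → p ≈ 0.407407, d = −0.75 ln(1 − 0.543209) = 0.587647 ≈ 0.5876.

d(taxon1,taxon2) = 0.7704, d(taxon1,taxon3) = 0.6735, d(taxon2,taxon3) = 0.5876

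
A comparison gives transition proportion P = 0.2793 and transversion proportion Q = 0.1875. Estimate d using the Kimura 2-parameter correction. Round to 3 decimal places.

Under the Kimura two-parameter model, d = −½ ln(1 − 2P − Q) − ¼ ln(1 − 2Q).
1 − 2P − Q = 0.2539, giving −½ ln(0.2539) = 0.685407.
1 − 2Q = 0.625, giving −¼ ln(0.625) = 0.117501.
d = 0.685407 + 0.117501 = 0.802908.

0.803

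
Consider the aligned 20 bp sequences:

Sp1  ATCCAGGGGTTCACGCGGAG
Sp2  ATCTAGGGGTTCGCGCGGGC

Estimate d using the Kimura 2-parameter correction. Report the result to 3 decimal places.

0.242

Of 20 sites, 3 differences are transitions and 1 are transversions, so P = 3/20 = 0.15 and Q = 1/20 = 0.05.
Under the Kimura two-parameter model, d = −½ ln(1 − 2P − Q) − ¼ ln(1 − 2Q).
1 − 2P − Q = 0.65, giving −½ ln(0.65) = 0.215391.
1 − 2Q = 0.9, giving −¼ ln(0.9) = 0.026340.
d = 0.215391 + 0.026340 = 0.241731.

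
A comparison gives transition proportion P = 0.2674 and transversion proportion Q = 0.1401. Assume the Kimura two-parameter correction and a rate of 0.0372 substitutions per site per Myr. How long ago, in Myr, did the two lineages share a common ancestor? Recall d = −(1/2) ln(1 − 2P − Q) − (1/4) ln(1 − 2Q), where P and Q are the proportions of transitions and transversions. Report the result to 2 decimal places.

8.66

Under the Kimura two-parameter model, d = −½ ln(1 − 2P − Q) − ¼ ln(1 − 2Q).
1 − 2P − Q = 0.3251, giving −½ ln(0.3251) = 0.561811.
1 − 2Q = 0.7198, giving −¼ ln(0.7198) = 0.082195.
d = 0.561811 + 0.082195 = 0.644006.
Under a molecular clock d = 2μt, so t = d/(2μ) = 0.644006 / (2 × 0.0372) = 8.66 Myr.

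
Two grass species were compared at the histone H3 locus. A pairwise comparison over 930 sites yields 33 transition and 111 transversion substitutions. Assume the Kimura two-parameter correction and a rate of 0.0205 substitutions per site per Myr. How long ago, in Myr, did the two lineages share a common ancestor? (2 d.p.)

P = 33/930 ≈ 0.035484 and Q = 111/930 ≈ 0.119355.
Under the Kimura two-parameter model, d = −½ ln(1 − 2P − Q) − ¼ ln(1 − 2Q).
1 − 2P − Q = 0.809677, giving −½ ln(0.809677) = 0.105560.
1 − 2Q = 0.76129, giving −¼ ln(0.76129) = 0.068185.
d = 0.105560 + 0.068185 = 0.173745.
Under a molecular clock d = 2μt, so t = d/(2μ) = 0.173745 / (2 × 0.0205) = 4.24 Myr.

4.24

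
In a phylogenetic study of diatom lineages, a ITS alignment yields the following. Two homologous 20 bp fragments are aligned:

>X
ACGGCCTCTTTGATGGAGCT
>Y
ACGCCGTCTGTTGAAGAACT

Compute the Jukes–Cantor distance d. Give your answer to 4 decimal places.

The sequences differ at 8 of 20 sites (4, 6, 10, 12, 13, 14, 15, 18), so p = 8/20 = 0.4.
d = −(3/4) ln(1 − 4p/3) = −0.75 ln(1 − 0.533333) = −0.75 ln(0.466667)
  = −0.75 × (-0.762139) = 0.571604 substitutions/site.

0.5716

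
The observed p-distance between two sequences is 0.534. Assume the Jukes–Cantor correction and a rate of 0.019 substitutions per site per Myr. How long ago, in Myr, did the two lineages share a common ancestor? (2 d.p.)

24.57

d = −(3/4) ln(1 − 4p/3) = −0.75 ln(1 − 0.712) = −0.75 ln(0.288)
  = −0.75 × (-1.244795) = 0.933596 substitutions/site.
Under a molecular clock d = 2μt, so t = d/(2μ) = 0.933596 / (2 × 0.019) = 24.57 Myr.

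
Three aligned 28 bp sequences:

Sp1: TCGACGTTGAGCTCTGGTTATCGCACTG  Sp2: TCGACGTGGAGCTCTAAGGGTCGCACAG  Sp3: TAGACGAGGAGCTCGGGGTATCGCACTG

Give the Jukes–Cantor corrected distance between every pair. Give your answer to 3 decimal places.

d(Sp1,Sp2) = 0.304, d(Sp1,Sp3) = 0.204, d(Sp2,Sp3) = 0.360

Sp1–Sp2: 7/28 sites differ → p = 0.25, d = −0.75 ln(1 − 0.333333) = 0.304098 ≈ 0.304.
Sp1–Sp3: 5/28 sites differ → p ≈ 0.178571, d = −0.75 ln(1 − 0.238095) = 0.203950 ≈ 0.204.
Sp2–Sp3: 8/28 sites differ → p ≈ 0.285714, d = −0.75 ln(1 − 0.380952) = 0.359679 ≈ 0.360.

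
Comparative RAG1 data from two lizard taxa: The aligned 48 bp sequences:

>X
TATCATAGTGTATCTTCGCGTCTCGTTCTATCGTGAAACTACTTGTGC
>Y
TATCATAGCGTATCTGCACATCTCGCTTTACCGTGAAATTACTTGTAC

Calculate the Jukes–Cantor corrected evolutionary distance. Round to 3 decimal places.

0.216

The sequences differ at 9 of 48 sites (9, 16, 18, 20, 26, 28, 31, 39, 47), so p = 9/48 = 0.1875.
d = −(3/4) ln(1 − 4p/3) = −0.75 ln(1 − 0.25) = −0.75 ln(0.75)
  = −0.75 × (-0.287682) = 0.215762 substitutions/site.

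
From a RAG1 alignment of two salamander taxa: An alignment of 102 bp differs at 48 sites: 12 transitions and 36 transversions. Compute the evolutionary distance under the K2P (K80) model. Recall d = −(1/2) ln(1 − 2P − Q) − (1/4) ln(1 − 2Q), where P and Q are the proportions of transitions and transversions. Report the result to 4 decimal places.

0.7496

P = 12/102 ≈ 0.117647 and Q = 36/102 ≈ 0.352941.
Under the Kimura two-parameter model, d = −½ ln(1 − 2P − Q) − ¼ ln(1 − 2Q).
1 − 2P − Q = 0.411765, giving −½ ln(0.411765) = 0.443651.
1 − 2Q = 0.294118, giving −¼ ln(0.294118) = 0.305944.
d = 0.443651 + 0.305944 = 0.749595.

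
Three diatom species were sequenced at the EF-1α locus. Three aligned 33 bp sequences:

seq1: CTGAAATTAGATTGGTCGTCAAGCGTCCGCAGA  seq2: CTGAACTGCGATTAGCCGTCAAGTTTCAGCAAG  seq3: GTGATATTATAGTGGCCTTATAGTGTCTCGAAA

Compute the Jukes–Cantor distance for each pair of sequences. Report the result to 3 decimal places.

seq1–seq2: 10/33 sites differ → p ≈ 0.30303, d = −0.75 ln(1 − 0.40404) = 0.388186 ≈ 0.388.
seq1–seq3: 13/33 sites differ → p ≈ 0.393939, d = −0.75 ln(1 − 0.525252) = 0.558728 ≈ 0.559.
seq2–seq3: 16/33 sites differ → p ≈ 0.484848, d = −0.75 ln(1 − 0.646464) = 0.779827 ≈ 0.780.

d(seq1,seq2) = 0.388, d(seq1,seq3) = 0.559, d(seq2,seq3) = 0.780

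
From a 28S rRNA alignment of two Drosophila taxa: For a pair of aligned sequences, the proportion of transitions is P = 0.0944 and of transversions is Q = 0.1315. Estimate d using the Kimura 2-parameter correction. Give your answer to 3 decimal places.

Under the Kimura two-parameter model, d = −½ ln(1 − 2P − Q) − ¼ ln(1 − 2Q).
1 − 2P − Q = 0.6797, giving −½ ln(0.6797) = 0.193052.
1 − 2Q = 0.737, giving −¼ ln(0.737) = 0.076292.
d = 0.193052 + 0.076292 = 0.269344.

0.269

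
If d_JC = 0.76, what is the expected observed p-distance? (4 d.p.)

0.4777

p = (3/4)(1 − e^(−4d/3)) = 0.75 × (1 − e^(-1.013333)) = 0.75 × (1 − 0.363007) = 0.477745.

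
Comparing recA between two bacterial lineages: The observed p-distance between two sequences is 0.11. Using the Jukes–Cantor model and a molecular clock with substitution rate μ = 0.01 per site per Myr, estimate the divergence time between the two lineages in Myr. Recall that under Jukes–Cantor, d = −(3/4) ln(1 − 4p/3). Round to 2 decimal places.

d = −(3/4) ln(1 − 4p/3) = −0.75 ln(1 − 0.146667) = −0.75 ln(0.853333)
  = −0.75 × (-0.158605) = 0.118954 substitutions/site.
Under a molecular clock d = 2μt, so t = d/(2μ) = 0.118954 / (2 × 0.01) = 5.95 Myr.

5.95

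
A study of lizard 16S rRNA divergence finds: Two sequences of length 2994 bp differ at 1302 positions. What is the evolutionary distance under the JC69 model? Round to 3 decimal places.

p = 1302/2994 ≈ 0.43487.
d = −(3/4) ln(1 − 4p/3) = −0.75 ln(1 − 0.579827) = −0.75 ln(0.420173)
  = −0.75 × (-0.867089) = 0.650317 substitutions/site.

0.650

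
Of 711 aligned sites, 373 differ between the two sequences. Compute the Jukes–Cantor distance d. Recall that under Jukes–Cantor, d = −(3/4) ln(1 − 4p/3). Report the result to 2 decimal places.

p = 373/711 ≈ 0.524613.
d = −(3/4) ln(1 − 4p/3) = −0.75 ln(1 − 0.699484) = −0.75 ln(0.300516)
  = −0.75 × (-1.202254) = 0.901691 substitutions/site.

0.90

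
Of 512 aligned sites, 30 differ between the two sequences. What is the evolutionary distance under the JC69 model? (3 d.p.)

p = 30/512 ≈ 0.058594.
d = −(3/4) ln(1 − 4p/3) = −0.75 ln(1 − 0.078125) = −0.75 ln(0.921875)
  = −0.75 × (-0.081346) = 0.061010 substitutions/site.

0.061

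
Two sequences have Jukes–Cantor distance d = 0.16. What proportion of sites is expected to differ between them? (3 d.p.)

p = (3/4)(1 − e^(−4d/3)) = 0.75 × (1 − e^(-0.213333)) = 0.75 × (1 − 0.807887) = 0.144085.

0.144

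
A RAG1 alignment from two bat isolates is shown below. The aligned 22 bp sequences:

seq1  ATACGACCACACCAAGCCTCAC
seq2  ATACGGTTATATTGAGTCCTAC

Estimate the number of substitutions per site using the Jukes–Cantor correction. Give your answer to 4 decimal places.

The sequences differ at 10 of 22 sites (6, 7, 8, 10, 12, 13, 14, 17, 19, 20), so p = 10/22 ≈ 0.454545.
d = −(3/4) ln(1 − 4p/3) = −0.75 ln(1 − 0.60606) = −0.75 ln(0.39394)
  = −0.75 × (-0.931557) = 0.698668 substitutions/site.

0.6987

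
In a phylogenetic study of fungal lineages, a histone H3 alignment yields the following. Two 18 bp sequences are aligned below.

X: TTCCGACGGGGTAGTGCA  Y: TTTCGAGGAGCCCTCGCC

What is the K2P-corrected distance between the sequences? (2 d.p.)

Of 18 sites, 4 differences are transitions and 5 are transversions, so P = 4/18 ≈ 0.222222 and Q = 5/18 ≈ 0.277778.
Under the Kimura two-parameter model, d = −½ ln(1 − 2P − Q) − ¼ ln(1 − 2Q).
1 − 2P − Q = 0.277778, giving −½ ln(0.277778) = 0.640467.
1 − 2Q = 0.444444, giving −¼ ln(0.444444) = 0.202733.
d = 0.640467 + 0.202733 = 0.843200.

0.84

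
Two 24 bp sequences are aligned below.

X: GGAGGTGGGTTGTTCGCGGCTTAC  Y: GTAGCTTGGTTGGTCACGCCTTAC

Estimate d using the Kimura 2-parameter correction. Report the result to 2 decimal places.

0.31

Of 24 sites, 1 differences are transitions and 5 are transversions, so P = 1/24 ≈ 0.041667 and Q = 5/24 ≈ 0.208333.
Under the Kimura two-parameter model, d = −½ ln(1 − 2P − Q) − ¼ ln(1 − 2Q).
1 − 2P − Q = 0.708333, giving −½ ln(0.708333) = 0.172420.
1 − 2Q = 0.583334, giving −¼ ln(0.583334) = 0.134749.
d = 0.172420 + 0.134749 = 0.307169.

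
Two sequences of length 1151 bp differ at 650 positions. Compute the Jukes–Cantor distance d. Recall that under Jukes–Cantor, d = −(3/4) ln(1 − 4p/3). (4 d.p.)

p = 650/1151 ≈ 0.564726.
d = −(3/4) ln(1 − 4p/3) = −0.75 ln(1 − 0.752968) = −0.75 ln(0.247032)
  = −0.75 × (-1.398237) = 1.048678 substitutions/site.

1.0487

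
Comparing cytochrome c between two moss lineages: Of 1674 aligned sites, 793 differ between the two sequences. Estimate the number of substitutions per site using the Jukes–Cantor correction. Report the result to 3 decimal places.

0.749

p = 793/1674 ≈ 0.473716.
d = −(3/4) ln(1 − 4p/3) = −0.75 ln(1 − 0.631621) = −0.75 ln(0.368379)
  = −0.75 × (-0.998643) = 0.748982 substitutions/site.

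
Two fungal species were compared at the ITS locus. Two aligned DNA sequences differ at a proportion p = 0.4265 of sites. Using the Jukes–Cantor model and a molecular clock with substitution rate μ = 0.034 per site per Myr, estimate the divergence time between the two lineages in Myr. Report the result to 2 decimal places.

d = −(3/4) ln(1 − 4p/3) = −0.75 ln(1 − 0.568667) = −0.75 ln(0.431333)
  = −0.75 × (-0.840875) = 0.630656 substitutions/site.
Under a molecular clock d = 2μt, so t = d/(2μ) = 0.630656 / (2 × 0.034) = 9.27 Myr.

9.27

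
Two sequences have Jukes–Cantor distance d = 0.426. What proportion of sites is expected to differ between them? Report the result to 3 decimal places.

0.325

p = (3/4)(1 − e^(−4d/3)) = 0.75 × (1 − e^(-0.568)) = 0.75 × (1 − 0.566658) = 0.325007.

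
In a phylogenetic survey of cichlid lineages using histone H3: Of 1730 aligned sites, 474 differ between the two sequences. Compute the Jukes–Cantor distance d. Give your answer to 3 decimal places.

p = 474/1730 ≈ 0.273988.
d = −(3/4) ln(1 − 4p/3) = −0.75 ln(1 − 0.365317) = −0.75 ln(0.634683)
  = −0.75 × (-0.454630) = 0.340973 substitutions/site.

0.341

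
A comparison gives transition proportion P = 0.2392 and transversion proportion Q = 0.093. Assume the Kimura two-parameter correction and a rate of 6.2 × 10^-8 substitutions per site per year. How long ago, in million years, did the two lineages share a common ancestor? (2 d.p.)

Under the Kimura two-parameter model, d = −½ ln(1 − 2P − Q) − ¼ ln(1 − 2Q).
1 − 2P − Q = 0.4286, giving −½ ln(0.4286) = 0.423616.
1 − 2Q = 0.814, giving −¼ ln(0.814) = 0.051449.
d = 0.423616 + 0.051449 = 0.475065.
Under a molecular clock d = 2μt, so t = d/(2μ) = 0.475065 / (2 × 6.2 × 10^-8) = 3.83 million years.

3.83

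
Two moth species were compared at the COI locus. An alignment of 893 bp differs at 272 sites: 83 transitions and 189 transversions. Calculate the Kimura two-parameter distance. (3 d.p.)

0.391

P = 83/893 ≈ 0.092945 and Q = 189/893 ≈ 0.211646.
Under the Kimura two-parameter model, d = −½ ln(1 − 2P − Q) − ¼ ln(1 − 2Q).
1 − 2P − Q = 0.602464, giving −½ ln(0.602464) = 0.253364.
1 − 2Q = 0.576708, giving −¼ ln(0.576708) = 0.137605.
d = 0.253364 + 0.137605 = 0.390969.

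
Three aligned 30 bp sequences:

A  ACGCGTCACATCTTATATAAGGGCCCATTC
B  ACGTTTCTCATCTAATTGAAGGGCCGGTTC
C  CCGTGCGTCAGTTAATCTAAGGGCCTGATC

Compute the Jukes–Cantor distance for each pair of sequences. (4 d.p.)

A–B: 8/30 sites differ → p ≈ 0.266667, d = −0.75 ln(1 − 0.355556) = 0.329526 ≈ 0.3295.
A–C: 12/30 sites differ → p = 0.4, d = −0.75 ln(1 − 0.533333) = 0.571605 ≈ 0.5716.
B–C: 10/30 sites differ → p ≈ 0.333333, d = −0.75 ln(1 − 0.444444) = 0.440839 ≈ 0.4408.

d(A,B) = 0.3295, d(A,C) = 0.5716, d(B,C) = 0.4408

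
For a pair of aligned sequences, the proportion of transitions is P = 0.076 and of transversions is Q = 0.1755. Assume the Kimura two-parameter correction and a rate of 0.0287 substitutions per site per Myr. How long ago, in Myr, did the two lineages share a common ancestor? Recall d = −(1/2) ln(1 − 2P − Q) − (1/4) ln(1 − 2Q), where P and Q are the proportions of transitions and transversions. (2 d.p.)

5.34

Under the Kimura two-parameter model, d = −½ ln(1 − 2P − Q) − ¼ ln(1 − 2Q).
1 − 2P − Q = 0.6725, giving −½ ln(0.6725) = 0.198377.
1 − 2Q = 0.649, giving −¼ ln(0.649) = 0.108081.
d = 0.198377 + 0.108081 = 0.306458.
Under a molecular clock d = 2μt, so t = d/(2μ) = 0.306458 / (2 × 0.0287) = 5.34 Myr.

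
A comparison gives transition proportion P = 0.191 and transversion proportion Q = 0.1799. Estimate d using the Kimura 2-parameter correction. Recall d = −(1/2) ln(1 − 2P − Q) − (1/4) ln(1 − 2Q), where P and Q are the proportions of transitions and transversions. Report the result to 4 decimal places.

0.5241

Under the Kimura two-parameter model, d = −½ ln(1 − 2P − Q) − ¼ ln(1 − 2Q).
1 − 2P − Q = 0.4381, giving −½ ln(0.4381) = 0.412654.
1 − 2Q = 0.6402, giving −¼ ln(0.6402) = 0.111494.
d = 0.412654 + 0.111494 = 0.524148.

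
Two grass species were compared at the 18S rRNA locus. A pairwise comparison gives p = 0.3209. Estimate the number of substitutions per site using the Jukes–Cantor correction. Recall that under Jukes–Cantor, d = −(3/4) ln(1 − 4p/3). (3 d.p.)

d = −(3/4) ln(1 − 4p/3) = −0.75 ln(1 − 0.427867) = −0.75 ln(0.572133)
  = −0.75 × (-0.558384) = 0.418788 substitutions/site.

0.419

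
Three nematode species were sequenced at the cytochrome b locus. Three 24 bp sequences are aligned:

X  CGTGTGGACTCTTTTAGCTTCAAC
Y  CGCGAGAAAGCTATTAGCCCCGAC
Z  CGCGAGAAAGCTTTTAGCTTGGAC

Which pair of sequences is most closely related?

X–Y: 9/24 differ, p = 0.375, d = 0.520.
X–Z: 7/24 differ, p = 0.292, d = 0.369.
Y–Z: 4/24 differ, p = 0.167, d = 0.188.
The smallest distance is between Y and Z.

Y and Z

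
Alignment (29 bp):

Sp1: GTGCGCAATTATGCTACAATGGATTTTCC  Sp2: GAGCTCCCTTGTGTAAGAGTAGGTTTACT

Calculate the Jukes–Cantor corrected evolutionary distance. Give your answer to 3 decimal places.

The sequences differ at 13 of 29 sites, so p = 13/29 ≈ 0.448276.
d = −(3/4) ln(1 − 4p/3) = −0.75 ln(1 − 0.597701) = −0.75 ln(0.402299)
  = −0.75 × (-0.910560) = 0.682920 substitutions/site.

0.683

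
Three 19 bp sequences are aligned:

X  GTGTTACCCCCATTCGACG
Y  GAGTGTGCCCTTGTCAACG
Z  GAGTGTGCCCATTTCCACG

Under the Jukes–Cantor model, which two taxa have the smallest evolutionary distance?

X–Y: 8/19 differ, p = 0.421, d = 0.618.
X–Z: 7/19 differ, p = 0.368, d = 0.507.
Y–Z: 3/19 differ, p = 0.158, d = 0.177.
The smallest distance is between Y and Z.

Y and Z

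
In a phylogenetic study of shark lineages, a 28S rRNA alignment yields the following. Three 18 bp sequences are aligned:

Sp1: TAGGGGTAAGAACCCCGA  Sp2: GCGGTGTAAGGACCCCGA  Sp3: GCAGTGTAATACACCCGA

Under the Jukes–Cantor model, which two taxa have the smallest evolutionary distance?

Sp1 and Sp2

Sp1–Sp2: 4/18 differ, p = 0.222, d = 0.264.
Sp1–Sp3: 7/18 differ, p = 0.389, d = 0.548.
Sp2–Sp3: 5/18 differ, p = 0.278, d = 0.347.
The smallest distance is between Sp1 and Sp2.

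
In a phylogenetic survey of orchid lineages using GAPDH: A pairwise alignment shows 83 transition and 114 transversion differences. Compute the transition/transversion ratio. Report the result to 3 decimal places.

0.728

R = 83/114 = 0.728070… ≈ 0.728 (to 3 d.p.).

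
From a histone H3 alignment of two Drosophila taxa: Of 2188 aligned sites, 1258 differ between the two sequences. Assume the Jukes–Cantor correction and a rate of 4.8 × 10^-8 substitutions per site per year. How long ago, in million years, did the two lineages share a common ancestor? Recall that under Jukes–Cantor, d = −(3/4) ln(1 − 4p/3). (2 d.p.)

p = 1258/2188 ≈ 0.574954.
d = −(3/4) ln(1 − 4p/3) = −0.75 ln(1 − 0.766605) = −0.75 ln(0.233395)
  = −0.75 × (-1.455023) = 1.091267 substitutions/site.
Under a molecular clock d = 2μt, so t = d/(2μ) = 1.091267 / (2 × 4.8 × 10^-8) = 11.37 million years.

11.37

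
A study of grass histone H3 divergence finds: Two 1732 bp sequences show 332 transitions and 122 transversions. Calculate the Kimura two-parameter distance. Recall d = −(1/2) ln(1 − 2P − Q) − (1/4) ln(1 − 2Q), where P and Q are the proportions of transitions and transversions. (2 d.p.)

0.34

P = 332/1732 ≈ 0.191686 and Q = 122/1732 ≈ 0.070439.
Under the Kimura two-parameter model, d = −½ ln(1 − 2P − Q) − ¼ ln(1 − 2Q).
1 − 2P − Q = 0.546189, giving −½ ln(0.546189) = 0.302395.
1 − 2Q = 0.859122, giving −¼ ln(0.859122) = 0.037961.
d = 0.302395 + 0.037961 = 0.340356.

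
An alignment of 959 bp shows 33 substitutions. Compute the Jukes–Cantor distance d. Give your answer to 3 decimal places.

0.035

p = 33/959 ≈ 0.034411.
d = −(3/4) ln(1 − 4p/3) = −0.75 ln(1 − 0.045881) = −0.75 ln(0.954119)
  = −0.75 × (-0.046967) = 0.035225 substitutions/site.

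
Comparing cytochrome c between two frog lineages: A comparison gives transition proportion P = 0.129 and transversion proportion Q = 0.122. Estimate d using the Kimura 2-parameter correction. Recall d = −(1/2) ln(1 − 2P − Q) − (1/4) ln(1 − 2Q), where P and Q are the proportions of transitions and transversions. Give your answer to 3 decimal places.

Under the Kimura two-parameter model, d = −½ ln(1 − 2P − Q) − ¼ ln(1 − 2Q).
1 − 2P − Q = 0.62, giving −½ ln(0.62) = 0.239018.
1 − 2Q = 0.756, giving −¼ ln(0.756) = 0.069928.
d = 0.239018 + 0.069928 = 0.308946.

0.309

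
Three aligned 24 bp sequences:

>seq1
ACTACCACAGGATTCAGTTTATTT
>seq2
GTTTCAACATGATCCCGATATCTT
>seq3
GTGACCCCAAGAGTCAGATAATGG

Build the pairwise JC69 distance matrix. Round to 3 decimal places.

d(seq1,seq2) = 0.708, d(seq1,seq3) = 0.608, d(seq2,seq3) = 0.824

seq1–seq2: 11/24 sites differ → p ≈ 0.458333, d = −0.75 ln(1 − 0.611111) = 0.708346 ≈ 0.708.
seq1–seq3: 10/24 sites differ → p ≈ 0.416667, d = −0.75 ln(1 − 0.555556) = 0.608198 ≈ 0.608.
seq2–seq3: 12/24 sites differ → p = 0.5, d = −0.75 ln(1 − 0.666667) = 0.823960 ≈ 0.824.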